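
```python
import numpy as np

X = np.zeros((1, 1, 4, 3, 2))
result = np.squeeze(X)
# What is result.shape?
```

(4, 3, 2)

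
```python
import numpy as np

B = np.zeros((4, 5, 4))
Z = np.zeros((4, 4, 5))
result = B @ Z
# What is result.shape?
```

(4, 5, 5)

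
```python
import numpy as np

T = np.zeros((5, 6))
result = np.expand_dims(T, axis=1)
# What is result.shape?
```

(5, 1, 6)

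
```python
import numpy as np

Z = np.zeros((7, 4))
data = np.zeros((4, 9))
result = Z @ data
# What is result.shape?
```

(7, 9)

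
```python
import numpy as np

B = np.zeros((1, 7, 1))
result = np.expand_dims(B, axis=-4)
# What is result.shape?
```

(1, 1, 7, 1)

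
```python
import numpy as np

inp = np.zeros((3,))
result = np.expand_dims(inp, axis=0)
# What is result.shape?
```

(1, 3)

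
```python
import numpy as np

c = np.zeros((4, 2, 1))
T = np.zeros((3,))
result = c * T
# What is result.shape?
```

(4, 2, 3)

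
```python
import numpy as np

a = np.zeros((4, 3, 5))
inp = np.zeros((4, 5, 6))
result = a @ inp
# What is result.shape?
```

(4, 3, 6)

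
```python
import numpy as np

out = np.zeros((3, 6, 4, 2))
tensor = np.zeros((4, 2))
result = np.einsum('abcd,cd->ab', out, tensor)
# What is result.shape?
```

(3, 6)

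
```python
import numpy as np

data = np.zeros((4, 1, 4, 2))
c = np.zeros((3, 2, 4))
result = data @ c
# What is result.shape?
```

(4, 3, 4, 4)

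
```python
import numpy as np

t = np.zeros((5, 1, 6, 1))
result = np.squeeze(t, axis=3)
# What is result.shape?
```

(5, 1, 6)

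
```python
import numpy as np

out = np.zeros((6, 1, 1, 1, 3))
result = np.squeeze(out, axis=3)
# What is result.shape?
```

(6, 1, 1, 3)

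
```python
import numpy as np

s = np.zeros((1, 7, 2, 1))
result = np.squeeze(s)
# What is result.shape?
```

(7, 2)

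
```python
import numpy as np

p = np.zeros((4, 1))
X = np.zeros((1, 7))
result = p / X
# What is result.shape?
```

(4, 7)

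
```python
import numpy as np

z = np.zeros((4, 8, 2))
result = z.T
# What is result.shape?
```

(2, 8, 4)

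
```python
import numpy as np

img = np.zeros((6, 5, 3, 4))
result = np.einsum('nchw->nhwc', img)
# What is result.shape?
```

(6, 3, 4, 5)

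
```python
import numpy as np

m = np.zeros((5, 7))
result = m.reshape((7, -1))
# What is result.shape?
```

(7, 5)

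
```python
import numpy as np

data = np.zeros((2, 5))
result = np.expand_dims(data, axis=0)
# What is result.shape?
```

(1, 2, 5)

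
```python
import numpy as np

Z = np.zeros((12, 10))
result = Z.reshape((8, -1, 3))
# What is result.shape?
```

(8, 5, 3)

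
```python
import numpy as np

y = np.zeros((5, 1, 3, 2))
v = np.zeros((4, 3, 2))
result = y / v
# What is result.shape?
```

(5, 4, 3, 2)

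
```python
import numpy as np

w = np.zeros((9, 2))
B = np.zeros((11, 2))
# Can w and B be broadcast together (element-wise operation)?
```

No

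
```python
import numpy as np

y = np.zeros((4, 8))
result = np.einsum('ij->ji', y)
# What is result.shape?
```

(8, 4)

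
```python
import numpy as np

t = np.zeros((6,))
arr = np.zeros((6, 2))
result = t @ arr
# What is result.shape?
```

(2,)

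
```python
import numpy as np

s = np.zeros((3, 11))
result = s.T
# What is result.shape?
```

(11, 3)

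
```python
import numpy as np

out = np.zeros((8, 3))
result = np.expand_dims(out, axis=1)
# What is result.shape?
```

(8, 1, 3)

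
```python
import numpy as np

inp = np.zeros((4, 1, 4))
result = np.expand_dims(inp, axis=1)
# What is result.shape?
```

(4, 1, 1, 4)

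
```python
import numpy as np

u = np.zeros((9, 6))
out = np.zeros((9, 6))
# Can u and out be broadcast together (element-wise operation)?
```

Yes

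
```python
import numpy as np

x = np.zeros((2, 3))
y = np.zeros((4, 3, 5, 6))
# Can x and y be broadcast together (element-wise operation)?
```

No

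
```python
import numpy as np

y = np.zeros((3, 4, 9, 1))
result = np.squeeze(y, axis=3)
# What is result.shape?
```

(3, 4, 9)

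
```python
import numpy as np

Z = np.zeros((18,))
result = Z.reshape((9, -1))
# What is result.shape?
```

(9, 2)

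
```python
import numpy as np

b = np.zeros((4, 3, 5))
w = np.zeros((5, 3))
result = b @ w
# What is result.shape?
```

(4, 3, 3)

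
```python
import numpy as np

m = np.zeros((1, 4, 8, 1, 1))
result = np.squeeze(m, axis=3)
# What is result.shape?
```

(1, 4, 8, 1)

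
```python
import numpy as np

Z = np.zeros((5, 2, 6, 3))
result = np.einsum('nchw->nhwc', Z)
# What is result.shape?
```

(5, 6, 3, 2)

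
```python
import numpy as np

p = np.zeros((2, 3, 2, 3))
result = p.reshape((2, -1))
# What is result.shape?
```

(2, 18)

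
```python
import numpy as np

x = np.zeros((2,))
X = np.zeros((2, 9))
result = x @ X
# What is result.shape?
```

(9,)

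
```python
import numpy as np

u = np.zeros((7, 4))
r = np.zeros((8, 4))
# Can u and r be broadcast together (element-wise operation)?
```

No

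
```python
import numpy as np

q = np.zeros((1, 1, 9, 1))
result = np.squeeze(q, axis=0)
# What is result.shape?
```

(1, 9, 1)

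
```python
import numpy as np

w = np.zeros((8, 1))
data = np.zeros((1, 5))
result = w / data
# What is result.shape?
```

(8, 5)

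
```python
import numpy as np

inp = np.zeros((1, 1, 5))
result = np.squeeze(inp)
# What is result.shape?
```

(5,)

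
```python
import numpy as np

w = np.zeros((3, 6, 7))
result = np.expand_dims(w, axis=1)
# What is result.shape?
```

(3, 1, 6, 7)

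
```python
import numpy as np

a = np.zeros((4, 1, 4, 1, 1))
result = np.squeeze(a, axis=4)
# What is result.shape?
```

(4, 1, 4, 1)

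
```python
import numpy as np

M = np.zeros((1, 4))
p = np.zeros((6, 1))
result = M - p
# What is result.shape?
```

(6, 4)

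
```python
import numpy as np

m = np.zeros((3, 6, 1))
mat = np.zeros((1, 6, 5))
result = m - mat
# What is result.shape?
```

(3, 6, 5)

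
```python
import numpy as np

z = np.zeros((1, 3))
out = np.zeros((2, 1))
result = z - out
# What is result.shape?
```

(2, 3)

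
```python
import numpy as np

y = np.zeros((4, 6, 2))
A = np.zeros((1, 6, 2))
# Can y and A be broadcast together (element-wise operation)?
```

Yes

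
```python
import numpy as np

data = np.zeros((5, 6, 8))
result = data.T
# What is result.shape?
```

(8, 6, 5)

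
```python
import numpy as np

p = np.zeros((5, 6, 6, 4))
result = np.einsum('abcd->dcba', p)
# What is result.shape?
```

(4, 6, 6, 5)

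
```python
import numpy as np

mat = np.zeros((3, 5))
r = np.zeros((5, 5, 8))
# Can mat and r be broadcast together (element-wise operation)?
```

No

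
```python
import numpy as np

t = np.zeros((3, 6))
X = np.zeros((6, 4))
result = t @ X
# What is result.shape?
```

(3, 4)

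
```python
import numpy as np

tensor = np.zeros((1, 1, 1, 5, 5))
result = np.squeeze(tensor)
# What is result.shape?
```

(5, 5)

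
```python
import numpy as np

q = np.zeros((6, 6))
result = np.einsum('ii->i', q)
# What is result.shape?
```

(6,)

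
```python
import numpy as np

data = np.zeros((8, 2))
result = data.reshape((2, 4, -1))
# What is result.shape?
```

(2, 4, 2)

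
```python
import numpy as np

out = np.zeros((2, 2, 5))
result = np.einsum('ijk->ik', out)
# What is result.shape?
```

(2, 5)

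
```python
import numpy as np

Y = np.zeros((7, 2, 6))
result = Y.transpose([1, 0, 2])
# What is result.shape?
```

(2, 7, 6)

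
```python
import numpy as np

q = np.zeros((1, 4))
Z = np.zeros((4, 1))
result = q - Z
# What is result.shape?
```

(4, 4)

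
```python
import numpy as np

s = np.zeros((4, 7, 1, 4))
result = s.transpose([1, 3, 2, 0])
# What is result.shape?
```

(7, 4, 1, 4)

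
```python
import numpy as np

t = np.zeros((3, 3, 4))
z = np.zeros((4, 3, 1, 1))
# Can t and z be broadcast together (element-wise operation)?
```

Yes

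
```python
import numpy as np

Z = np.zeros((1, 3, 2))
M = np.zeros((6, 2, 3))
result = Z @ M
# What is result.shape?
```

(6, 3, 3)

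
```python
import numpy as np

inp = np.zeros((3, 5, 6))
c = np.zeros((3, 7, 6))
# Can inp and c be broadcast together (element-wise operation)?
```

No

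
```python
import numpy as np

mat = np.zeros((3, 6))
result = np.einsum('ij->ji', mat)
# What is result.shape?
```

(6, 3)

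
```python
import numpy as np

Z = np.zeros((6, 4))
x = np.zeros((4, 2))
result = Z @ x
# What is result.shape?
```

(6, 2)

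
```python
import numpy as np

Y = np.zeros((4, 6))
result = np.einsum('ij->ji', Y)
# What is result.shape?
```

(6, 4)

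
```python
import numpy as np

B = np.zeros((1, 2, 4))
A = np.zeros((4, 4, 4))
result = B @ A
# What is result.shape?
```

(4, 2, 4)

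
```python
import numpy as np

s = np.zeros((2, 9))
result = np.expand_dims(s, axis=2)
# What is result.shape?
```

(2, 9, 1)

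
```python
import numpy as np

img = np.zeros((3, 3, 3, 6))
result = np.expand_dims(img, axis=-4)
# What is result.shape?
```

(3, 1, 3, 3, 6)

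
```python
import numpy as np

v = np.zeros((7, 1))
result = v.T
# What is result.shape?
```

(1, 7)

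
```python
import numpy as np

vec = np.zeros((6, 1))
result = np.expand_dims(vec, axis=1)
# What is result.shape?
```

(6, 1, 1)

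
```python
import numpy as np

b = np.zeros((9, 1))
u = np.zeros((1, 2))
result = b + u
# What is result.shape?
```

(9, 2)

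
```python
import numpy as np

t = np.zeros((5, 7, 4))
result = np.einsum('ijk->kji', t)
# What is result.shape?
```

(4, 7, 5)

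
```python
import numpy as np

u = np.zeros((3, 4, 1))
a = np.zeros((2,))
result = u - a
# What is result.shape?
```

(3, 4, 2)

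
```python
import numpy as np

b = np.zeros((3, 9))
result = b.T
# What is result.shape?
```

(9, 3)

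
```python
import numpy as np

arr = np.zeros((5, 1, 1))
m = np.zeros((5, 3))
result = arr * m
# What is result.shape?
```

(5, 5, 3)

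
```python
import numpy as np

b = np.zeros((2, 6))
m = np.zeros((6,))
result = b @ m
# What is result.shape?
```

(2,)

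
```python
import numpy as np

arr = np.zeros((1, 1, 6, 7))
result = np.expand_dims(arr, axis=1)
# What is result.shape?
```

(1, 1, 1, 6, 7)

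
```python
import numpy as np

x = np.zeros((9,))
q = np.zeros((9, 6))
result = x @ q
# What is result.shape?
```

(6,)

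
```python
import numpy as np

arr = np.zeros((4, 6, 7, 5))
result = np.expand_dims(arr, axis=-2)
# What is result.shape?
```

(4, 6, 7, 1, 5)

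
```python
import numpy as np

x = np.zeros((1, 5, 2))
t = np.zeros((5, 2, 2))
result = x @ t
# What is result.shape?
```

(5, 5, 2)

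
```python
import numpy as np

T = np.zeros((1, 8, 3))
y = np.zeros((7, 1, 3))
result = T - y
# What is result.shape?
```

(7, 8, 3)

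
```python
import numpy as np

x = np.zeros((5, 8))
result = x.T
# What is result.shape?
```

(8, 5)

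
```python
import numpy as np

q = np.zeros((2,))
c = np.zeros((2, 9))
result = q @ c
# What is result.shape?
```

(9,)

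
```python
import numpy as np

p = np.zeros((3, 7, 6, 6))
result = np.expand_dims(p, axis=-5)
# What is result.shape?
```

(1, 3, 7, 6, 6)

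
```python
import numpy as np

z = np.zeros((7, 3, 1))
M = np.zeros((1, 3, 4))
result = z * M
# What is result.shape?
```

(7, 3, 4)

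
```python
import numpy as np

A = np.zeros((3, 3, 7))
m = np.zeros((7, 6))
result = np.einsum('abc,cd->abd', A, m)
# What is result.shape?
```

(3, 3, 6)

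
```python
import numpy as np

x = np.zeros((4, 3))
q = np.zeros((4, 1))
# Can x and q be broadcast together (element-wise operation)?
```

Yes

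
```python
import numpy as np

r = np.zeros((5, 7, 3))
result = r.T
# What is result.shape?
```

(3, 7, 5)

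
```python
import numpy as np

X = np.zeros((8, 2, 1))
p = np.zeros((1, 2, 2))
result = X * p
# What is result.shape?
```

(8, 2, 2)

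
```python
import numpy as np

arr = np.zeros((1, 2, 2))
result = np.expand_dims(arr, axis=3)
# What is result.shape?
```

(1, 2, 2, 1)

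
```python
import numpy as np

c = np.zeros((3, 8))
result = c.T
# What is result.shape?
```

(8, 3)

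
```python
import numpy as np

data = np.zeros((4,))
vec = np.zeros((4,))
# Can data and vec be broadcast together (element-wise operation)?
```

Yes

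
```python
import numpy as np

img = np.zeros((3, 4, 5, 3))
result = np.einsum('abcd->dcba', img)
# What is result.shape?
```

(3, 5, 4, 3)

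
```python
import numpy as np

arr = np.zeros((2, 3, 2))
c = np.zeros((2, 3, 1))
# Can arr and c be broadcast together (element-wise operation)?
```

Yes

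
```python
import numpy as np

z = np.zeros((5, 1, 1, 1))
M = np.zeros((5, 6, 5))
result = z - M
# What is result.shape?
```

(5, 5, 6, 5)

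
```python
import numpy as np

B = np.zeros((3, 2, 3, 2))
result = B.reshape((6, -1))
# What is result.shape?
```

(6, 6)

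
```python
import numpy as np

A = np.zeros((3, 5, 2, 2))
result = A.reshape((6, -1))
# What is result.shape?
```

(6, 10)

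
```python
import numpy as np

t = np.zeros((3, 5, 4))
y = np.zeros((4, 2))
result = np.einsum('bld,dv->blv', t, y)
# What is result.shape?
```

(3, 5, 2)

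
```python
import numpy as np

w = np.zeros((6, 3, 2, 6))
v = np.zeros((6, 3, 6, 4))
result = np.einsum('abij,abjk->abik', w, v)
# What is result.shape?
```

(6, 3, 2, 4)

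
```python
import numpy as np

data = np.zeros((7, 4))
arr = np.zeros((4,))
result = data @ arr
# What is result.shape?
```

(7,)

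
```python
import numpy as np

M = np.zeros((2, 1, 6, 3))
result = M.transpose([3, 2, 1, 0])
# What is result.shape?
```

(3, 6, 1, 2)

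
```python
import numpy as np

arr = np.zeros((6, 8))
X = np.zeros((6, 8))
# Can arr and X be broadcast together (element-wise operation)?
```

Yes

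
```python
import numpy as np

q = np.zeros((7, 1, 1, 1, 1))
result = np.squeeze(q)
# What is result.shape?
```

(7,)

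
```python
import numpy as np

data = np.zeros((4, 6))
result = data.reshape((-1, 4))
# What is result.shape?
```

(6, 4)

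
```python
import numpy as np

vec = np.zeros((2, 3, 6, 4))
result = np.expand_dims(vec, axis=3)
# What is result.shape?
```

(2, 3, 6, 1, 4)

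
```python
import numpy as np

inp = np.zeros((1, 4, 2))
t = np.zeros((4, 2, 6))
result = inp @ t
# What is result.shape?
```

(4, 4, 6)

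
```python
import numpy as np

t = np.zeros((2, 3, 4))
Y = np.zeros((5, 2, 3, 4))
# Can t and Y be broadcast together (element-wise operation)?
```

Yes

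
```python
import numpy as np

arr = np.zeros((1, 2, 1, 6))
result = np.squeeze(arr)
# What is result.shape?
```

(2, 6)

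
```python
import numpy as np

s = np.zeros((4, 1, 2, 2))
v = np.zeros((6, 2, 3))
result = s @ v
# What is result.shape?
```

(4, 6, 2, 3)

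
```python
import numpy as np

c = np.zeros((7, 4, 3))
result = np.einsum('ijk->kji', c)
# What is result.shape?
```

(3, 4, 7)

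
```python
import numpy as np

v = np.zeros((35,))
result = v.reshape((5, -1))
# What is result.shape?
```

(5, 7)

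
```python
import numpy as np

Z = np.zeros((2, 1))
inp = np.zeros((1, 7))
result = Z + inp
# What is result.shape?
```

(2, 7)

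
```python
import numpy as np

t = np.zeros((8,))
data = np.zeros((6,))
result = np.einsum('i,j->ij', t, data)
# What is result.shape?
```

(8, 6)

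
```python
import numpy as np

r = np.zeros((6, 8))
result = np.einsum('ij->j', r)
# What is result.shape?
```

(8,)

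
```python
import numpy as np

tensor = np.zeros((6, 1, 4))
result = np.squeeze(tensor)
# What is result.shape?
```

(6, 4)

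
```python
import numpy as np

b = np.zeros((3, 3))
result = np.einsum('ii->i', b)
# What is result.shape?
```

(3,)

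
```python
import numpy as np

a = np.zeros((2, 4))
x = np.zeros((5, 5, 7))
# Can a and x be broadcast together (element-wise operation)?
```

No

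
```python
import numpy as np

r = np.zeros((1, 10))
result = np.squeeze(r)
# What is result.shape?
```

(10,)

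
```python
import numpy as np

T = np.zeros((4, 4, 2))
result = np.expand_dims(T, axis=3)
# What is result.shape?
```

(4, 4, 2, 1)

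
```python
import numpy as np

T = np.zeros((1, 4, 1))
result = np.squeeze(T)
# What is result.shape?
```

(4,)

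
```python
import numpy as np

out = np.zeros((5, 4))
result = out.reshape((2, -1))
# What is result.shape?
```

(2, 10)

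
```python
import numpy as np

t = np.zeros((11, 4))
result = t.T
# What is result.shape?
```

(4, 11)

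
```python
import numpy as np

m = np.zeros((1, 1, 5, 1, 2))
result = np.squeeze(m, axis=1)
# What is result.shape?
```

(1, 5, 1, 2)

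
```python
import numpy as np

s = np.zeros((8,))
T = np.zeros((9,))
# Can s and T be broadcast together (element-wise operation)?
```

No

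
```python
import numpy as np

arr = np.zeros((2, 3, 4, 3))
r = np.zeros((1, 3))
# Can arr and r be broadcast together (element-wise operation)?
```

Yes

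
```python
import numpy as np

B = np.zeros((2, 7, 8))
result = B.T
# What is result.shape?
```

(8, 7, 2)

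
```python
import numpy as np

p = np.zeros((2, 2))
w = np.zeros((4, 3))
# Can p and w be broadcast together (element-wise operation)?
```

No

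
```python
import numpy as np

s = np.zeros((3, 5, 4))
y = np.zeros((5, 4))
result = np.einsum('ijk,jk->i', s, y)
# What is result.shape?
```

(3,)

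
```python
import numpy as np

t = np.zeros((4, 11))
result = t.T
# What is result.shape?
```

(11, 4)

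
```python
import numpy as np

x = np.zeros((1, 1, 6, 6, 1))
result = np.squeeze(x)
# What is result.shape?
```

(6, 6)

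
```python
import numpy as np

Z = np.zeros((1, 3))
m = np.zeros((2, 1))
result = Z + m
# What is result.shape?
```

(2, 3)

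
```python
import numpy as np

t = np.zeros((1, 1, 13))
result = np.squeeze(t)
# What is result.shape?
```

(13,)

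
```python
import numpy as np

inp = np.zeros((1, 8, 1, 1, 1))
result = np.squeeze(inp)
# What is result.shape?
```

(8,)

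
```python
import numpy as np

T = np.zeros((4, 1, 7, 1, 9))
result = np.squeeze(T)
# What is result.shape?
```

(4, 7, 9)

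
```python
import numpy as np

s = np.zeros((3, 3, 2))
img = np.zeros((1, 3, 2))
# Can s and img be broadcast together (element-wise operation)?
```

Yes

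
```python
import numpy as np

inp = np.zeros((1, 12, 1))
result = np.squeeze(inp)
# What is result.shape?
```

(12,)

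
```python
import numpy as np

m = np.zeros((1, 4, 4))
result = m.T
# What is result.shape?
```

(4, 4, 1)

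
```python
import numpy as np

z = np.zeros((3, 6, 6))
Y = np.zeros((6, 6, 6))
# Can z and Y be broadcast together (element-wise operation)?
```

No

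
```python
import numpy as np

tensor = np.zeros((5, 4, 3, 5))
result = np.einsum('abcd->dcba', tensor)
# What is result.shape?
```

(5, 3, 4, 5)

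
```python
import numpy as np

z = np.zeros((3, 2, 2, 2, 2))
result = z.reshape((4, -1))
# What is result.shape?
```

(4, 12)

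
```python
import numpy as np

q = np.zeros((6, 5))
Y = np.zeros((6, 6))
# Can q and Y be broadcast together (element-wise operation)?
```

No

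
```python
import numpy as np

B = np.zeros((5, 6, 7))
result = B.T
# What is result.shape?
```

(7, 6, 5)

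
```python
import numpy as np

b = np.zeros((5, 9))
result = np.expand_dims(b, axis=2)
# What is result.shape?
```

(5, 9, 1)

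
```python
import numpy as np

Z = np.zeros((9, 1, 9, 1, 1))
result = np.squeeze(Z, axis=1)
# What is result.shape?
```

(9, 9, 1, 1)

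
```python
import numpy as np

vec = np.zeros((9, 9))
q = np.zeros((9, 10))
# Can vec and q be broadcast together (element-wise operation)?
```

No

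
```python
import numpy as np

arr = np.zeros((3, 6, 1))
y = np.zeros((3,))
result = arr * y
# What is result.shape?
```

(3, 6, 3)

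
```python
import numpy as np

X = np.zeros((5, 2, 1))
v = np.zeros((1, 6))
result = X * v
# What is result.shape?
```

(5, 2, 6)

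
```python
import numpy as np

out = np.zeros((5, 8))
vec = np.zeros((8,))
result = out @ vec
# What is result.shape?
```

(5,)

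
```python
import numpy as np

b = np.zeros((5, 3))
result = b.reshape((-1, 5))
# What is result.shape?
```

(3, 5)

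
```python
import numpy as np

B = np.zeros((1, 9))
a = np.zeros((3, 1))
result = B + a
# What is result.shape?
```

(3, 9)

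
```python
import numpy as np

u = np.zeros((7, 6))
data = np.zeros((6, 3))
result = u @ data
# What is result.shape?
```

(7, 3)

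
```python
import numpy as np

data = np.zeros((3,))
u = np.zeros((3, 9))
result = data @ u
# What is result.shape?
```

(9,)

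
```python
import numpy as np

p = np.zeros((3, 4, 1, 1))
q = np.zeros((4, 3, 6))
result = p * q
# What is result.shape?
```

(3, 4, 3, 6)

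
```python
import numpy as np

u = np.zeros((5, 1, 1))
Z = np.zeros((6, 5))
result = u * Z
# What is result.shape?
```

(5, 6, 5)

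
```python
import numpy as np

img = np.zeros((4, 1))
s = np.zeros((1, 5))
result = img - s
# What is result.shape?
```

(4, 5)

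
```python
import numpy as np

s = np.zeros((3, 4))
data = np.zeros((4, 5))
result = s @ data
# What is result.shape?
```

(3, 5)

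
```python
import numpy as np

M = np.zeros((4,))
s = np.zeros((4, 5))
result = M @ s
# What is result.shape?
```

(5,)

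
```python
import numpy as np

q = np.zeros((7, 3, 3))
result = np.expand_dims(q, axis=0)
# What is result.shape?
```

(1, 7, 3, 3)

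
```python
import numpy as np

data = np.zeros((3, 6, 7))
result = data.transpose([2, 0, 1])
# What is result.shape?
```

(7, 3, 6)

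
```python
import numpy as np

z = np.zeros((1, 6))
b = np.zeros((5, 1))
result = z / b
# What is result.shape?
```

(5, 6)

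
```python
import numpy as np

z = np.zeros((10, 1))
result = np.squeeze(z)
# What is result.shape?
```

(10,)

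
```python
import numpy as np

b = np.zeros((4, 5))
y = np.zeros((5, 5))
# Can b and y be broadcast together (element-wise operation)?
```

No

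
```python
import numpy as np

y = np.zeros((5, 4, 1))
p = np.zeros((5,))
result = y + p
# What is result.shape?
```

(5, 4, 5)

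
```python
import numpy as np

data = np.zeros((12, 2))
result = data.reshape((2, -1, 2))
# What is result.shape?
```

(2, 6, 2)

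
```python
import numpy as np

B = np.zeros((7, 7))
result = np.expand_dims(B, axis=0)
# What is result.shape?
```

(1, 7, 7)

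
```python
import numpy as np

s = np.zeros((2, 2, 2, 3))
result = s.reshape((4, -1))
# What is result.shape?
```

(4, 6)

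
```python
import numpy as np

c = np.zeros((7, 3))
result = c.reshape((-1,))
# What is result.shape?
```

(21,)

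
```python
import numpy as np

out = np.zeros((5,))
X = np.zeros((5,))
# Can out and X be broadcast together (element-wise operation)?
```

Yes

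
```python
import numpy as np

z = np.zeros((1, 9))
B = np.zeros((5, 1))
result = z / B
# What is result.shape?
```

(5, 9)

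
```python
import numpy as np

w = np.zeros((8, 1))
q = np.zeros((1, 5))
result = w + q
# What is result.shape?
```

(8, 5)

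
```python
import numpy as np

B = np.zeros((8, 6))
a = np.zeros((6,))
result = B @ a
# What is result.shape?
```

(8,)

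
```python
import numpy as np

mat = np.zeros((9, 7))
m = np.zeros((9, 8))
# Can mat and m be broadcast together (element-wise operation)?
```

No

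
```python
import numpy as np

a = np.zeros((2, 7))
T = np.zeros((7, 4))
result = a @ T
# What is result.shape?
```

(2, 4)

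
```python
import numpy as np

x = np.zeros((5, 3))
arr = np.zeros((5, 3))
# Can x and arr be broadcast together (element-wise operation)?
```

Yes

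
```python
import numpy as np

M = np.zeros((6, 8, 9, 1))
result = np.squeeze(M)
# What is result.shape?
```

(6, 8, 9)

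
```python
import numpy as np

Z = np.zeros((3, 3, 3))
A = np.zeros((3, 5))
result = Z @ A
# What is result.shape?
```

(3, 3, 5)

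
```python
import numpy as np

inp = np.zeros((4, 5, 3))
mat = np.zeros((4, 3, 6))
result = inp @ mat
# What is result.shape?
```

(4, 5, 6)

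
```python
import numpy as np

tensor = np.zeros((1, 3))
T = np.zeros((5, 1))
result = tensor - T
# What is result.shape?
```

(5, 3)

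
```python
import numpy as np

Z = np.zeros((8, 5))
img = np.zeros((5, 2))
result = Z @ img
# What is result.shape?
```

(8, 2)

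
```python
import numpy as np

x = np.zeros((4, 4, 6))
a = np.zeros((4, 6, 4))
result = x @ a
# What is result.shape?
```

(4, 4, 4)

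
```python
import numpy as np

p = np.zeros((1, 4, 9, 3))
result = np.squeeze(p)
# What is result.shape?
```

(4, 9, 3)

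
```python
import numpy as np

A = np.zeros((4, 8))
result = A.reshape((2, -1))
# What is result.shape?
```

(2, 16)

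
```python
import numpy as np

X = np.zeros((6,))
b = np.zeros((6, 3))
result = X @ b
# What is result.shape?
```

(3,)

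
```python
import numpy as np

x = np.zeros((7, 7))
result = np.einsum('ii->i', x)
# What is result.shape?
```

(7,)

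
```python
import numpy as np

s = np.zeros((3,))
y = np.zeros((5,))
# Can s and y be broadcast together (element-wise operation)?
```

No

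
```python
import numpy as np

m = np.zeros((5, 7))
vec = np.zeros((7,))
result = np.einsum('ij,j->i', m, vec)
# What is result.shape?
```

(5,)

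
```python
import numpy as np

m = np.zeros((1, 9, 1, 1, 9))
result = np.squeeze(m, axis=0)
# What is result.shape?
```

(9, 1, 1, 9)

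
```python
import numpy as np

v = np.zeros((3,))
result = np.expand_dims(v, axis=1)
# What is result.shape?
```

(3, 1)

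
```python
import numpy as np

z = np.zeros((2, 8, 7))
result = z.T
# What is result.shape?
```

(7, 8, 2)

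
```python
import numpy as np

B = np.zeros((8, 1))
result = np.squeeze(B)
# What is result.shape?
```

(8,)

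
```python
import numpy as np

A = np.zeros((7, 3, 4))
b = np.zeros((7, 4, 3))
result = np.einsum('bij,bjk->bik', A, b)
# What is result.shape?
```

(7, 3, 3)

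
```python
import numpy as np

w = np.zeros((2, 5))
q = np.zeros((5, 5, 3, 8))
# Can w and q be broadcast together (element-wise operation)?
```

No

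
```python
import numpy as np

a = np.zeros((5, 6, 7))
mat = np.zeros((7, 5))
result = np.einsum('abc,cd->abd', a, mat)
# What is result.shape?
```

(5, 6, 5)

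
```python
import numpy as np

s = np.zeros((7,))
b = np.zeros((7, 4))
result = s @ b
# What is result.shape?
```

(4,)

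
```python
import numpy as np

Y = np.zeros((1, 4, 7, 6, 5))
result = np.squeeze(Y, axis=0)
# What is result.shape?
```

(4, 7, 6, 5)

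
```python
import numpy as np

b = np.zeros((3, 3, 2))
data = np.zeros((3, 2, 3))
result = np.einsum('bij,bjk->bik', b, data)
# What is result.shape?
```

(3, 3, 3)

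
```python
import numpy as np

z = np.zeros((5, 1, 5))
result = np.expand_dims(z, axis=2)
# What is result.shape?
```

(5, 1, 1, 5)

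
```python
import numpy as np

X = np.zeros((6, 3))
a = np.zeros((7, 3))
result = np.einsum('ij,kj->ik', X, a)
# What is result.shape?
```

(6, 7)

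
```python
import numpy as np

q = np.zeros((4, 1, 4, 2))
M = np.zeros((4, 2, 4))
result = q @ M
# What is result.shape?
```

(4, 4, 4, 4)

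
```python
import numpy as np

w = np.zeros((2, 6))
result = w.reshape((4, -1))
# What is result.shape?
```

(4, 3)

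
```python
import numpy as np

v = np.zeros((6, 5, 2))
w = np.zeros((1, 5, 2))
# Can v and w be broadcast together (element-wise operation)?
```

Yes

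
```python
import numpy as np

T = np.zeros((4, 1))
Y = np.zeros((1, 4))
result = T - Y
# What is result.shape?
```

(4, 4)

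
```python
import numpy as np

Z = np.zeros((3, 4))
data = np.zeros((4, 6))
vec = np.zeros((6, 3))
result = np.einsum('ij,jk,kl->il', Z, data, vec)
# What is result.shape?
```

(3, 3)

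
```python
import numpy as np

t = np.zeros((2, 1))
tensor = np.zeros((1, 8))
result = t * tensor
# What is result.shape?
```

(2, 8)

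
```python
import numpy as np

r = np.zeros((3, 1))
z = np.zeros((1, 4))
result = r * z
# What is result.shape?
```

(3, 4)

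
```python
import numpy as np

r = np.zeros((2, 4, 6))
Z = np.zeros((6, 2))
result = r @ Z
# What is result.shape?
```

(2, 4, 2)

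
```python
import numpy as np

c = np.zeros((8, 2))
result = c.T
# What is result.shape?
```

(2, 8)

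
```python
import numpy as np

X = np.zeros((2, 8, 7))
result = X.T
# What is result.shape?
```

(7, 8, 2)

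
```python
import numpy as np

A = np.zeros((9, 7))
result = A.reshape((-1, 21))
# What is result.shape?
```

(3, 21)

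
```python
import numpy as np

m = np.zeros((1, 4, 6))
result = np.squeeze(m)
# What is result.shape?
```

(4, 6)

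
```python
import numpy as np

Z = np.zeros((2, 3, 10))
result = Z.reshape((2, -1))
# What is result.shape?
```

(2, 30)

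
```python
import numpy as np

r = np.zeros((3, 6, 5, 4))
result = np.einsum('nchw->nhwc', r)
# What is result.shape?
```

(3, 5, 4, 6)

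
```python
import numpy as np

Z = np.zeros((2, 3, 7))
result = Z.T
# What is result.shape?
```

(7, 3, 2)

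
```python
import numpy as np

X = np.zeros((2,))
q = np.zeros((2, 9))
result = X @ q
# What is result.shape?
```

(9,)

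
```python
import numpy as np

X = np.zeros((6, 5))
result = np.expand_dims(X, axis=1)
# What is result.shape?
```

(6, 1, 5)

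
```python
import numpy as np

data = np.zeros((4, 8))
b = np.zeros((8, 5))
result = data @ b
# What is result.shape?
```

(4, 5)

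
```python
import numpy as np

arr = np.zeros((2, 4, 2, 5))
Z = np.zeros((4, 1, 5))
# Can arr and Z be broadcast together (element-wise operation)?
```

Yes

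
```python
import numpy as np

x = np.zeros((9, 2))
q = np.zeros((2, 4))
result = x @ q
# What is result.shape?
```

(9, 4)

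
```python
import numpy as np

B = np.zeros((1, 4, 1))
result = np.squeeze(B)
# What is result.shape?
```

(4,)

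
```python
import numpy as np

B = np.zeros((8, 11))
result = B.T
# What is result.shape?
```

(11, 8)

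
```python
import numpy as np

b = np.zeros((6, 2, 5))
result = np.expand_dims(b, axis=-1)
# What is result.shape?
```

(6, 2, 5, 1)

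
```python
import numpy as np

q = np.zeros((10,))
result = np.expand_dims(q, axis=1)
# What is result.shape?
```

(10, 1)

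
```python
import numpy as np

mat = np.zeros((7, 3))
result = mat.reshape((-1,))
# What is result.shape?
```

(21,)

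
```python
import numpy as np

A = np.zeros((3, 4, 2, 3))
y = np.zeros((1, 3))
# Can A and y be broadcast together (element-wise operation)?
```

Yes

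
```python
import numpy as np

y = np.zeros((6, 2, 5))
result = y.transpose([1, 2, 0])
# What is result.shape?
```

(2, 5, 6)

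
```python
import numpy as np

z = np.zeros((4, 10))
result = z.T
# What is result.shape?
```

(10, 4)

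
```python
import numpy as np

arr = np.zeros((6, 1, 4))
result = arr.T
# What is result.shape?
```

(4, 1, 6)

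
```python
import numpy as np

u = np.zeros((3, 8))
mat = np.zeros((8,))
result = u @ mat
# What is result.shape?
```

(3,)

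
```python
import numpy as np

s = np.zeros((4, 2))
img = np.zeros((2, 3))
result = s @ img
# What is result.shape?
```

(4, 3)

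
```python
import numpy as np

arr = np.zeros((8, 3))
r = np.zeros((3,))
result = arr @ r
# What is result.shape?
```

(8,)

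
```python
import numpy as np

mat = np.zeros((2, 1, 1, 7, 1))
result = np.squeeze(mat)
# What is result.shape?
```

(2, 7)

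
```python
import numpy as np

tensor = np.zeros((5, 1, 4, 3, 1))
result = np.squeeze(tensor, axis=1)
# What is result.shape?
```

(5, 4, 3, 1)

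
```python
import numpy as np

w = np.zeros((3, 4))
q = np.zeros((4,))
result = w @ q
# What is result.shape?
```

(3,)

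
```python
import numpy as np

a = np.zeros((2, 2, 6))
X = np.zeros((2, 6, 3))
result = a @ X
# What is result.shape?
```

(2, 2, 3)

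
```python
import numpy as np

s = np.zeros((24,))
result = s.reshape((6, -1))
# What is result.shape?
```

(6, 4)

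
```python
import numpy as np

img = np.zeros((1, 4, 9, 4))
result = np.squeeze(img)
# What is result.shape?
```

(4, 9, 4)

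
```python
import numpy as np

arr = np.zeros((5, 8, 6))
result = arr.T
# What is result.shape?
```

(6, 8, 5)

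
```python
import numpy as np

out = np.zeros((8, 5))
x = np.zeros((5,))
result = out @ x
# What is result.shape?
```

(8,)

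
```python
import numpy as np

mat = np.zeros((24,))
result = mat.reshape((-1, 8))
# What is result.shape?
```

(3, 8)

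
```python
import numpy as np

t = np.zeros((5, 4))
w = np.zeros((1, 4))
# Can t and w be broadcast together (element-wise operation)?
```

Yes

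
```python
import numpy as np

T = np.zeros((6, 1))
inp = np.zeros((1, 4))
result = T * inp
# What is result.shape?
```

(6, 4)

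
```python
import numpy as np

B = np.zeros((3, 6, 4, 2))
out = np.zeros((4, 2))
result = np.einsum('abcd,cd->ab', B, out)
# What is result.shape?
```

(3, 6)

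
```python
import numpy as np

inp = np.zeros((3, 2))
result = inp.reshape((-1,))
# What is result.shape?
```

(6,)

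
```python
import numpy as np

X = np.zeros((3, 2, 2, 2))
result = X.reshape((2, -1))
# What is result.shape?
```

(2, 12)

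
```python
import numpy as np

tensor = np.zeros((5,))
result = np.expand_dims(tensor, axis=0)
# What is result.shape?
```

(1, 5)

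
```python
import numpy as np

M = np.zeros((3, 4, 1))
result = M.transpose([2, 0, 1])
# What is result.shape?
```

(1, 3, 4)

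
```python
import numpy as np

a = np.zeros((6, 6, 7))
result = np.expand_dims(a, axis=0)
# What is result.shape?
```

(1, 6, 6, 7)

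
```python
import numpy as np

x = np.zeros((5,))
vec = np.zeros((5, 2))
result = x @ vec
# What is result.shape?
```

(2,)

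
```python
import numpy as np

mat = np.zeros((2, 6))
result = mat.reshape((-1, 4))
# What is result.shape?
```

(3, 4)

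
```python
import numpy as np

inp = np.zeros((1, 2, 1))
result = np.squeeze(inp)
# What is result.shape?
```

(2,)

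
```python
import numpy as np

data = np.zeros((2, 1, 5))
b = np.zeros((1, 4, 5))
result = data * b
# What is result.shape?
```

(2, 4, 5)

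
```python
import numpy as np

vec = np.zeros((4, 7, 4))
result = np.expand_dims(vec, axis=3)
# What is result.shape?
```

(4, 7, 4, 1)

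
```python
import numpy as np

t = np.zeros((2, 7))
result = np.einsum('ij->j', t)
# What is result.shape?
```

(7,)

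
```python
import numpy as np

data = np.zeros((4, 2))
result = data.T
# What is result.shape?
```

(2, 4)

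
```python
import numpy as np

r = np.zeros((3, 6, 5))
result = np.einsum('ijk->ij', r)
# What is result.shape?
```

(3, 6)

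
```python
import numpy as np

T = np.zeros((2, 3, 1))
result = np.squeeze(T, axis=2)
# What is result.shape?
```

(2, 3)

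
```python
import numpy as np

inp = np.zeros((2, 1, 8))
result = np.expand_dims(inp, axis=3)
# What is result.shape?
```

(2, 1, 8, 1)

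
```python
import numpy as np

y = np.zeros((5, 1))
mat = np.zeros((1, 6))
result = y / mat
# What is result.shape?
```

(5, 6)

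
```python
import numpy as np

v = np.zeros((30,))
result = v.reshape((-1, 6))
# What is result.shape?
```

(5, 6)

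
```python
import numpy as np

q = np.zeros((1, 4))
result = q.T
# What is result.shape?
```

(4, 1)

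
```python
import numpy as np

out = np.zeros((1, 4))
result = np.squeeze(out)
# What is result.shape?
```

(4,)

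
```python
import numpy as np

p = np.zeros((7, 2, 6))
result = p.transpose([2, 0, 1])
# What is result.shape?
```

(6, 7, 2)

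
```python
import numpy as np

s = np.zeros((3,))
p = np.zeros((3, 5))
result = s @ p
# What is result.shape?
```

(5,)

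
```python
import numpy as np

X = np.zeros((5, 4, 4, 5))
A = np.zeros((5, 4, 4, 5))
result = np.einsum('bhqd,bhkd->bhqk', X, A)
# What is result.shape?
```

(5, 4, 4, 4)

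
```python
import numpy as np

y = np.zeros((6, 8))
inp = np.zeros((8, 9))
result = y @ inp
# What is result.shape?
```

(6, 9)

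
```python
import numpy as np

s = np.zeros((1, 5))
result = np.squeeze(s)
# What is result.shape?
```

(5,)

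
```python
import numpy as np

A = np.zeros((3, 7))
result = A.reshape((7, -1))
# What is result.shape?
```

(7, 3)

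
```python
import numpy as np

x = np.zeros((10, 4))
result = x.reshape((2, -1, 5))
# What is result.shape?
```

(2, 4, 5)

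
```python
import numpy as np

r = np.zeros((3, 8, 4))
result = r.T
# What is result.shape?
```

(4, 8, 3)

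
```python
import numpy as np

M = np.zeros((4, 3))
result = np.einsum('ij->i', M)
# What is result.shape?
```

(4,)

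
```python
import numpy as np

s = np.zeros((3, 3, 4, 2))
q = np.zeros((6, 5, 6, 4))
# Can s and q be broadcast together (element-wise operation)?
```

No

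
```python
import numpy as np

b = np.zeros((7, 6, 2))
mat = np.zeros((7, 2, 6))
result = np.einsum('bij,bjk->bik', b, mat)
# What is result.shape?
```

(7, 6, 6)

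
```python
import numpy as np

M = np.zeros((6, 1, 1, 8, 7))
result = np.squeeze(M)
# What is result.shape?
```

(6, 8, 7)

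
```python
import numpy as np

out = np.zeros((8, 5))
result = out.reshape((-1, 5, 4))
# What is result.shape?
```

(2, 5, 4)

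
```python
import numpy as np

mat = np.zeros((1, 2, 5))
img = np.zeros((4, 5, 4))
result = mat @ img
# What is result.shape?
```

(4, 2, 4)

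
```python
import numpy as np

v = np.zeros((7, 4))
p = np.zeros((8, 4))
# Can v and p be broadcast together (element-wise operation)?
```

No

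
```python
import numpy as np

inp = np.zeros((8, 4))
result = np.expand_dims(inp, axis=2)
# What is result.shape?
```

(8, 4, 1)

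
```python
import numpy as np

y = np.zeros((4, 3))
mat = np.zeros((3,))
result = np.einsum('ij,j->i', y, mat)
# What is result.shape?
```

(4,)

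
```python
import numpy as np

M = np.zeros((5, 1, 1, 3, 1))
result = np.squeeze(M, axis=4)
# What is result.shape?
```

(5, 1, 1, 3)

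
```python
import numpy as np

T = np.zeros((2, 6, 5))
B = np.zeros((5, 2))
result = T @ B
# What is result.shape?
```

(2, 6, 2)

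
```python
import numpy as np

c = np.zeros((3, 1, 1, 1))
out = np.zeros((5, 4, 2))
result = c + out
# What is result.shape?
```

(3, 5, 4, 2)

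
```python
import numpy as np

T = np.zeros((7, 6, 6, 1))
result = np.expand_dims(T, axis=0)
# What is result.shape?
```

(1, 7, 6, 6, 1)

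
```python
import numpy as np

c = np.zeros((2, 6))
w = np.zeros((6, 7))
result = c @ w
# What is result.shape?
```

(2, 7)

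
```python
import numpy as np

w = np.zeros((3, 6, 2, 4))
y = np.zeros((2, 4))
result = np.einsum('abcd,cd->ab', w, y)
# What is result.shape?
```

(3, 6)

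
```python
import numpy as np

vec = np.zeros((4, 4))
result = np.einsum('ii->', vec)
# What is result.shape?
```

()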